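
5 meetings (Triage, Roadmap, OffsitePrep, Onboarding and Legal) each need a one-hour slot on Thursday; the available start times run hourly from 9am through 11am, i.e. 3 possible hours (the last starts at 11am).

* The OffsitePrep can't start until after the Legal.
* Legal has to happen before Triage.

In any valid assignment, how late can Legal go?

Downstream work caps Legal at 10am.
Legal at 10am is achievable: OffsitePrep -> 11am; Legal -> 10am; Roadmap -> 9am; Triage -> 11am; Onboarding -> 9am.

10am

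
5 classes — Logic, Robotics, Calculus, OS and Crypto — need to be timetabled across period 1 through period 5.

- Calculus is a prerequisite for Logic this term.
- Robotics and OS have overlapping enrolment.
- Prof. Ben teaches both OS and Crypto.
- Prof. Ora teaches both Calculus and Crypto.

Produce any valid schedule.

OS -> period 2; Logic -> period 2; Calculus -> period 1; Robotics -> period 1; Crypto -> period 3

Checking: Calculus(period 1) before Logic(period 2); OS(period 2) != Crypto(period 3); Calculus(period 1) != Crypto(period 3); Robotics(period 1) != OS(period 2).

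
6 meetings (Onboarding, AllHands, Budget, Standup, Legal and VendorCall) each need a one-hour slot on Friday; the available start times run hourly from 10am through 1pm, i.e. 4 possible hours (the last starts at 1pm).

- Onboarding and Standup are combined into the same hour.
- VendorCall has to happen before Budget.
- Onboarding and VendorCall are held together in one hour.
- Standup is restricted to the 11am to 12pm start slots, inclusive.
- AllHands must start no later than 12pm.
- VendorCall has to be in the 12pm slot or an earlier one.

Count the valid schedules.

Splitting on Onboarding: it can be 11am (24), 12pm (12). Listing each branch's schedules as (AllHands, Budget, Standup, Legal, VendorCall):
Onboarding=11am: (10am,12pm,11am,10am,11am) (10am,12pm,11am,11am,11am) (10am,12pm,11am,12pm,11am) (10am,12pm,11am,1pm,11am) (10am,1pm,11am,10am,11am) (10am,1pm,11am,11am,11am) (10am,1pm,11am,12pm,11am) (10am,1pm,11am,1pm,11am) (11am,12pm,11am,10am,11am) (11am,12pm,11am,11am,11am) (11am,12pm,11am,12pm,11am) (11am,12pm,11am,1pm,11am) (11am,1pm,11am,10am,11am) (11am,1pm,11am,11am,11am) (11am,1pm,11am,12pm,11am) (11am,1pm,11am,1pm,11am) (12pm,12pm,11am,10am,11am) (12pm,12pm,11am,11am,11am) (12pm,12pm,11am,12pm,11am) (12pm,12pm,11am,1pm,11am) (12pm,1pm,11am,10am,11am) (12pm,1pm,11am,11am,11am) (12pm,1pm,11am,12pm,11am) (12pm,1pm,11am,1pm,11am) — 24.
Onboarding=12pm: (10am,1pm,12pm,10am,12pm) (10am,1pm,12pm,11am,12pm) (10am,1pm,12pm,12pm,12pm) (10am,1pm,12pm,1pm,12pm) (11am,1pm,12pm,10am,12pm) (11am,1pm,12pm,11am,12pm) (11am,1pm,12pm,12pm,12pm) (11am,1pm,12pm,1pm,12pm) (12pm,1pm,12pm,10am,12pm) (12pm,1pm,12pm,11am,12pm) (12pm,1pm,12pm,12pm,12pm) (12pm,1pm,12pm,1pm,12pm) — 12.
Summing: 24 + 12 = 36.

36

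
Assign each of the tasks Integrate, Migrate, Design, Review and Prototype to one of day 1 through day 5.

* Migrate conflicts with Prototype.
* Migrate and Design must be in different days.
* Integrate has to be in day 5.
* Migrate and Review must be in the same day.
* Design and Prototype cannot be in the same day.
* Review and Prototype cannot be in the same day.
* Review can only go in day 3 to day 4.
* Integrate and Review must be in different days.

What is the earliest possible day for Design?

day 1

Design at day 1 is achievable: Design=day 1, Prototype=day 2, Migrate=day 3, Integrate=day 5, Review=day 3.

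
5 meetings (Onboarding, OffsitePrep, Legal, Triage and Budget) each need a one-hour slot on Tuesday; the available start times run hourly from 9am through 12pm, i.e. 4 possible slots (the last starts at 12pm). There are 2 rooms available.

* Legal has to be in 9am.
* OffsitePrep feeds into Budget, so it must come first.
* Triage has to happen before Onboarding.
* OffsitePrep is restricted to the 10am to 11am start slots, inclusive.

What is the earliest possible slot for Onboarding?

10am

Precedence pushes Onboarding to at least 10am.
Onboarding at 10am is achievable: Budget -> 11am; Triage -> 9am; Onboarding -> 10am; OffsitePrep -> 10am; Legal -> 9am.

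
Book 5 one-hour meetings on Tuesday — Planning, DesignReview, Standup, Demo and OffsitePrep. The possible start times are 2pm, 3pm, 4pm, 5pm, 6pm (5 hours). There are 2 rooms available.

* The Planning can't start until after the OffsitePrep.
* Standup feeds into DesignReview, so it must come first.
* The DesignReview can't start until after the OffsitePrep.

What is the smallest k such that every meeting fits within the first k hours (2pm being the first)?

The precedence chain requires at least 2 distinct hours.
With at most 2 per hour and 5 meetings, at least 3 hours are needed.
3 works (last occupied hour: 4pm): for example Demo in 4pm; OffsitePrep in 2pm; Standup in 2pm; Planning in 3pm; DesignReview in 3pm.

3 hours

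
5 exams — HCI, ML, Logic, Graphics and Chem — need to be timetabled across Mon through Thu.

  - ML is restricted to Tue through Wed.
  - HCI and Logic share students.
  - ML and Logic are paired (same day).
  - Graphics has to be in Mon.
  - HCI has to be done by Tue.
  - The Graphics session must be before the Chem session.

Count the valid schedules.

9

Splitting on HCI: it can be Mon (6), Tue (3). Listing each branch's schedules as (ML, Logic, Graphics, Chem):
HCI=Mon: (Tue,Tue,Mon,Tue) (Tue,Tue,Mon,Wed) (Tue,Tue,Mon,Thu) (Wed,Wed,Mon,Tue) (Wed,Wed,Mon,Wed) (Wed,Wed,Mon,Thu) — 6.
HCI=Tue: (Wed,Wed,Mon,Tue) (Wed,Wed,Mon,Wed) (Wed,Wed,Mon,Thu) — 3.
Summing: 6 + 3 = 9.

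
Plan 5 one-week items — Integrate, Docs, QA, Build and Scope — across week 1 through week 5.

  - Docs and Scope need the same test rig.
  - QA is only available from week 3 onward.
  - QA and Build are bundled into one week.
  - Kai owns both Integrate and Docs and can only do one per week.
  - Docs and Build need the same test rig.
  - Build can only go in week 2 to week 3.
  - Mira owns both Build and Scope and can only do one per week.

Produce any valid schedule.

Scope=week 1, Build=week 3, QA=week 3, Docs=week 2, Integrate=week 1

Checking: Docs(week 2) != Scope(week 1); Integrate(week 1) != Docs(week 2); Build(week 3) != Scope(week 1); Docs(week 2) != Build(week 3); QA = Build = week 3; QA=week 3 in [week 3,week 5]; Build=week 3 in [week 2,week 3].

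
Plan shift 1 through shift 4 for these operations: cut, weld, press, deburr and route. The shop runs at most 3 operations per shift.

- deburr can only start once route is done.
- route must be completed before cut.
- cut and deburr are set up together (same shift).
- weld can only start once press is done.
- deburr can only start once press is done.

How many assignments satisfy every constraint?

Splitting on cut: it can be shift 2 (3), shift 3 (10), shift 4 (18). Listing each branch's schedules as (weld, press, deburr, route) by shift number:
cut=shift 2: (2,1,2,1) (3,1,2,1) (4,1,2,1) — 3.
cut=shift 3: (2,1,3,1) (2,1,3,2) (3,1,3,1) (3,1,3,2) (3,2,3,1) (3,2,3,2) (4,1,3,1) (4,1,3,2) (4,2,3,1) (4,2,3,2) — 10.
cut=shift 4: (2,1,4,1) (2,1,4,2) (2,1,4,3) (3,1,4,1) (3,1,4,2) (3,1,4,3) (3,2,4,1) (3,2,4,2) (3,2,4,3) (4,1,4,1) (4,1,4,2) (4,1,4,3) (4,2,4,1) (4,2,4,2) (4,2,4,3) (4,3,4,1) (4,3,4,2) (4,3,4,3) — 18.
Summing: 3 + 10 + 18 = 31.

31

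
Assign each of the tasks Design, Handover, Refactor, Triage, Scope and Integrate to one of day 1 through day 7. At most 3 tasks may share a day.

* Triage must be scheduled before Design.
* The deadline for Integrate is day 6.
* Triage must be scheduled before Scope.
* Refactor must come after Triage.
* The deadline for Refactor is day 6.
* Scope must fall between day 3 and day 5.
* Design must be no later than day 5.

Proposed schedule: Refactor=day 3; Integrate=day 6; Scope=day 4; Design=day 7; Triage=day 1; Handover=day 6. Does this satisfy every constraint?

Invalid. Design must be no later than day 5.

Triage must be scheduled before Scope — holds.
Scope must fall between day 3 and day 5 — holds.
The deadline for Refactor is day 6 — holds.
At most 3 tasks may share a day — holds.
The deadline for Integrate is day 6 — holds.
Triage must be scheduled before Design — holds.
Design must be no later than day 5 — violated.
Refactor must come after Triage — holds.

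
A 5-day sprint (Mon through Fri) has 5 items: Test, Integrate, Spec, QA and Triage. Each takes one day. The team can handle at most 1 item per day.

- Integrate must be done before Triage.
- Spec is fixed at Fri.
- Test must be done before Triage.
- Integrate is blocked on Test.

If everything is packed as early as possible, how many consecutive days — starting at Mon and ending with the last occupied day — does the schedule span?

The precedence chain requires at least 3 distinct days.
With at most 1 per day and 5 tasks, at least 5 days are needed.
Spec can't be placed before Fri — that is day 5 counting from Mon — so the schedule must run through at least 5 days.
5 works (last occupied day: Fri): for example Spec -> Fri; Triage -> Wed; QA -> Thu; Integrate -> Tue; Test -> Mon.

5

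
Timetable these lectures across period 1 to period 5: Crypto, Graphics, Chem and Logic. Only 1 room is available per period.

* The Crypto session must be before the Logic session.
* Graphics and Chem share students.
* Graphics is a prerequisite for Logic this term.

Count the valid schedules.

Splitting on Crypto: it can be period 1 (12), period 2 (12), period 3 (10), period 4 (6). Listing each branch's schedules as (Graphics, Chem, Logic) by period number:
Crypto=period 1: (2,3,4) (2,3,5) (2,4,3) (2,4,5) (2,5,3) (2,5,4) (3,2,4) (3,2,5) (3,4,5) (3,5,4) (4,2,5) (4,3,5) — 12.
Crypto=period 2: (1,3,4) (1,3,5) (1,4,3) (1,4,5) (1,5,3) (1,5,4) (3,1,4) (3,1,5) (3,4,5) (3,5,4) (4,1,5) (4,3,5) — 12.
Crypto=period 3: (1,2,4) (1,2,5) (1,4,5) (1,5,4) (2,1,4) (2,1,5) (2,4,5) (2,5,4) (4,1,5) (4,2,5) — 10.
Crypto=period 4: (1,2,5) (1,3,5) (2,1,5) (2,3,5) (3,1,5) (3,2,5) — 6.
Summing: 12 + 12 + 10 + 6 = 40.

40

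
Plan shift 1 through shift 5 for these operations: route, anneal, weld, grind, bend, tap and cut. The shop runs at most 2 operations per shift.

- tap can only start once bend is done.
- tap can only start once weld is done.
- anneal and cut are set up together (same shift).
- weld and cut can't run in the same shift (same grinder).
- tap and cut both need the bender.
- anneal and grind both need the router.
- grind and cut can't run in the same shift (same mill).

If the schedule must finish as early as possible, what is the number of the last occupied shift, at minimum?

4

The precedence chain requires at least 2 distinct shifts.
With at most 2 per shift and 7 operations, at least 4 shifts are needed.
4 works (last occupied shift: shift 4): for example cut -> shift 3; grind -> shift 4; anneal -> shift 3; bend -> shift 1; tap -> shift 2; weld -> shift 1; route -> shift 2.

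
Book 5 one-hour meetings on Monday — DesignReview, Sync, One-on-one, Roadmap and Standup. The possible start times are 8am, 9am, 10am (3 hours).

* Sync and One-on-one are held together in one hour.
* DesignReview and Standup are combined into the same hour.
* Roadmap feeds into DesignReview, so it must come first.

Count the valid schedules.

9

Splitting on DesignReview: it can be 9am (3), 10am (6). Listing each branch's schedules as (Sync, One-on-one, Roadmap, Standup):
DesignReview=9am: (8am,8am,8am,9am) (9am,9am,8am,9am) (10am,10am,8am,9am) — 3.
DesignReview=10am: (8am,8am,8am,10am) (8am,8am,9am,10am) (9am,9am,8am,10am) (9am,9am,9am,10am) (10am,10am,8am,10am) (10am,10am,9am,10am) — 6.
Summing: 3 + 6 = 9.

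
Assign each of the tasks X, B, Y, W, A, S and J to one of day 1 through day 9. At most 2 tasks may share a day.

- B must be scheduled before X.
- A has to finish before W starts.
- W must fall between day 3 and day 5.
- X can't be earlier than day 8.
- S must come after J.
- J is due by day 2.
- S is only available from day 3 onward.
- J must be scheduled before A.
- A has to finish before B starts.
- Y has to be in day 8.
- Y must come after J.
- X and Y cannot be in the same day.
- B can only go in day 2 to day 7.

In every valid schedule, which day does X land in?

day 9

X's window is day 8–day 9.
Y is fixed at day 8, and X can't share a day with Y.
So X must be day 9.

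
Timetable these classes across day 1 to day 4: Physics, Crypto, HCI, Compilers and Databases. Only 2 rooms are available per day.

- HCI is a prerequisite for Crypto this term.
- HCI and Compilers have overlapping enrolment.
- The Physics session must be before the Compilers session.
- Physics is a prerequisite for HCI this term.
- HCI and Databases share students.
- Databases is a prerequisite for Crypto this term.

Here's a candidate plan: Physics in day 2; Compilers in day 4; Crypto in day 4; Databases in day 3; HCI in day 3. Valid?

Databases is a prerequisite for Crypto this term — holds.
HCI and Databases share students — violated.
HCI is a prerequisite for Crypto this term — holds.
The Physics session must be before the Compilers session — holds.
HCI and Compilers have overlapping enrolment — holds.
Physics is a prerequisite for HCI this term — holds.
Only 2 rooms are available per day — holds.

Invalid. HCI and Databases share students.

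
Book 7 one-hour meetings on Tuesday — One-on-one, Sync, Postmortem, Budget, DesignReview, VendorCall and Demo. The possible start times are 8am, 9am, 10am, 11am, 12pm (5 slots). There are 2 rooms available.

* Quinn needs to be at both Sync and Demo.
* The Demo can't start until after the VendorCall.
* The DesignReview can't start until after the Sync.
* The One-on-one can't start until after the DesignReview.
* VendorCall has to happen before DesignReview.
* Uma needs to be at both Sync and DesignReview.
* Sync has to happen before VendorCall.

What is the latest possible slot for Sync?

Downstream work caps Sync at 9am.
Sync at 9am is achievable: One-on-one -> 12pm; Postmortem -> 8am; Budget -> 8am; VendorCall -> 10am; Demo -> 11am; Sync -> 9am; DesignReview -> 11am.

9am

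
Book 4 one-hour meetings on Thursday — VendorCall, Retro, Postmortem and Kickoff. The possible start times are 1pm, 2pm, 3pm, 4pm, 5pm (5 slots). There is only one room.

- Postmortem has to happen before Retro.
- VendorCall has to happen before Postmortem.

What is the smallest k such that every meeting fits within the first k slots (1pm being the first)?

The precedence chain requires at least 3 distinct slots.
With at most 1 per slot and 4 meetings, at least 4 slots are needed.
4 works (last occupied slot: 4pm): for example VendorCall=1pm; Retro=3pm; Postmortem=2pm; Kickoff=4pm.

4 slots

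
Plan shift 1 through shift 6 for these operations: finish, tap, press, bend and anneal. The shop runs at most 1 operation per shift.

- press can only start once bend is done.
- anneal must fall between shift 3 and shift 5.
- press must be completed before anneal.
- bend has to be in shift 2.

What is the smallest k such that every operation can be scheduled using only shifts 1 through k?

5

The precedence chain requires at least 3 distinct shifts.
With at most 1 per shift and 5 operations, at least 5 shifts are needed.
Propagating the time windows through the other constraints, anneal can't land before shift 4, so the schedule must run through at least shift 4.
5 works (last occupied shift: shift 5): for example finish -> shift 1, press -> shift 3, tap -> shift 5, anneal -> shift 4, bend -> shift 2.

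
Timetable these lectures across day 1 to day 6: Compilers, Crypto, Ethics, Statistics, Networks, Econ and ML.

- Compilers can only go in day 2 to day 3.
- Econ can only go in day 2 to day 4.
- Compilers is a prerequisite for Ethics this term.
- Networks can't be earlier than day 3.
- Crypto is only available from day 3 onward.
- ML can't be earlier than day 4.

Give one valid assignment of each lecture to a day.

Statistics in day 1; Ethics in day 3; Networks in day 3; Crypto in day 3; Econ in day 2; ML in day 4; Compilers in day 2

Checking: Compilers(day 2) before Ethics(day 3); Crypto=day 3 in [day 3,day 6]; ML=day 4 in [day 4,day 6]; Compilers=day 2 in [day 2,day 3]; Networks=day 3 in [day 3,day 6]; Econ=day 2 in [day 2,day 4].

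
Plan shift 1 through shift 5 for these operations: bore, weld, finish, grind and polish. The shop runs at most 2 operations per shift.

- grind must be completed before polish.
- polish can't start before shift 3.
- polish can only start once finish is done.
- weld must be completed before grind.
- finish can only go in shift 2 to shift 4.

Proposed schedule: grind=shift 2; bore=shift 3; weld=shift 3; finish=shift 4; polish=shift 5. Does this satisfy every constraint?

No. weld must be completed before grind is not satisfied.

grind must be completed before polish — holds.
The shop runs at most 2 operations per shift — holds.
weld must be completed before grind — violated.
polish can only start once finish is done — holds.
finish can only go in shift 2 to shift 4 — holds.
polish can't start before shift 3 — holds.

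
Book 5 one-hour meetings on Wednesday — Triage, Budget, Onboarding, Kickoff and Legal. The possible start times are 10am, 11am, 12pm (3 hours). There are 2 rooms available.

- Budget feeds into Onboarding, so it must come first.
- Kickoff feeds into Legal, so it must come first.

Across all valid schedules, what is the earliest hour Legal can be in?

Precedence pushes Legal to at least 11am.
Legal at 11am is achievable: Onboarding=11am, Triage=12pm, Budget=10am, Kickoff=10am, Legal=11am.

11am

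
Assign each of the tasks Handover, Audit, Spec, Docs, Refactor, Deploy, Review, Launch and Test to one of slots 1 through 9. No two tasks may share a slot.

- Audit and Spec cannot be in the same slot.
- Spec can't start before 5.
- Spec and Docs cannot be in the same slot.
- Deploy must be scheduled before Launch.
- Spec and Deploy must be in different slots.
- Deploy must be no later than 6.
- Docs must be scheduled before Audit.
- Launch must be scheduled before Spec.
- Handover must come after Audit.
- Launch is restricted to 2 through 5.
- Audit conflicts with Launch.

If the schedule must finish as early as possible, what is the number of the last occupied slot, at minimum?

The precedence chain requires at least 3 distinct slots.
With at most 1 per slot and 9 tasks, at least 9 slots are needed.
Spec can't be placed before 5, so the schedule must run through at least slot 5.
9 works (last occupied slot: 9): for example Handover in 6, Launch in 2, Test in 9, Review in 8, Audit in 4, Docs in 3, Refactor in 7, Deploy in 1, Spec in 5.

slot 9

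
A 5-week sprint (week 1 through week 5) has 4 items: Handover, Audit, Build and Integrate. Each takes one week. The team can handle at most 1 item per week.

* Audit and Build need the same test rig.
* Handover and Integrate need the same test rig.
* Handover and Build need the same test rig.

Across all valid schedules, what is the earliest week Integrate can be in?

week 1

Integrate at week 1 is achievable: Audit in week 3; Build in week 4; Integrate in week 1; Handover in week 2.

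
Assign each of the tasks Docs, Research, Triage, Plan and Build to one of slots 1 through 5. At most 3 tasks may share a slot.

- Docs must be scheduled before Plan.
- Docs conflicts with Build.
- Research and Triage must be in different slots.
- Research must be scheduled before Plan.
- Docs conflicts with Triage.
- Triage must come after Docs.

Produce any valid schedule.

Plan=2, Docs=1, Research=1, Build=2, Triage=2

Checking: Docs(1) before Plan(2); Research(1) before Plan(2); Docs(1) before Triage(2); Docs(1) != Triage(2); Docs(1) != Build(2); Research(1) != Triage(2); max 3 per slot (cap 3).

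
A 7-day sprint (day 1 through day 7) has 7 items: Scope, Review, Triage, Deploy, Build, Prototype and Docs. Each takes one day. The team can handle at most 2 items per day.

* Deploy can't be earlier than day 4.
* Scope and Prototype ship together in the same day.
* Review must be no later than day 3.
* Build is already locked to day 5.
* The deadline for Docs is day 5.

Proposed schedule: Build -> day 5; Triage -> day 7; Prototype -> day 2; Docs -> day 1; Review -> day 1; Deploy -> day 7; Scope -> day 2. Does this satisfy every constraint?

Deploy can't be earlier than day 4 — holds.
Scope and Prototype ship together in the same day — holds.
Review must be no later than day 3 — holds.
Build is already locked to day 5 — holds.
The deadline for Docs is day 5 — holds.
The team can handle at most 2 items per day — holds.

Yes, all constraints hold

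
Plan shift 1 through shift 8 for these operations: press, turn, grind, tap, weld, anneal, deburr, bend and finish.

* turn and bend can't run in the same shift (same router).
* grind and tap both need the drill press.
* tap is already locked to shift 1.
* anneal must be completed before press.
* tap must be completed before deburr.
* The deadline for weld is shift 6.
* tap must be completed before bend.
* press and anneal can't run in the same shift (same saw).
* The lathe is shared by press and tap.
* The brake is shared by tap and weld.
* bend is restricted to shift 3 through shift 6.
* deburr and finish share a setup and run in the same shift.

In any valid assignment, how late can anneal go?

Downstream work caps anneal at shift 7.
anneal at shift 7 is achievable: tap=shift 1; weld=shift 2; deburr=shift 2; finish=shift 2; anneal=shift 7; bend=shift 3; turn=shift 1; grind=shift 2; press=shift 8.

shift 7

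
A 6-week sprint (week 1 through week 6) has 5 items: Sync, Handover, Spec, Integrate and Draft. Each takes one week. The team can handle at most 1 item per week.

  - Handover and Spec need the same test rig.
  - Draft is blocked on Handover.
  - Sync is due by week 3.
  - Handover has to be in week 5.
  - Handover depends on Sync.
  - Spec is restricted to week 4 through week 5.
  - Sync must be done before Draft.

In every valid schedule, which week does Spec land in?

Spec's window is week 4–week 5.
Handover is fixed at week 5, and Spec can't share a week with Handover.
So Spec must be week 4.

week 4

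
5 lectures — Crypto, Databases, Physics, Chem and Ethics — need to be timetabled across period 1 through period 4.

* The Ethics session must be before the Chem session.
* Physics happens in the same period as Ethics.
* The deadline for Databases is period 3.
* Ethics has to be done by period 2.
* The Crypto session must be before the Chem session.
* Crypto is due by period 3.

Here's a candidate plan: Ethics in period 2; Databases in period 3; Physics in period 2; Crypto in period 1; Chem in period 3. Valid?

The deadline for Databases is period 3 — holds.
The Ethics session must be before the Chem session — holds.
Physics happens in the same period as Ethics — holds.
Crypto is due by period 3 — holds.
Ethics has to be done by period 2 — holds.
The Crypto session must be before the Chem session — holds.

Yes, all constraints hold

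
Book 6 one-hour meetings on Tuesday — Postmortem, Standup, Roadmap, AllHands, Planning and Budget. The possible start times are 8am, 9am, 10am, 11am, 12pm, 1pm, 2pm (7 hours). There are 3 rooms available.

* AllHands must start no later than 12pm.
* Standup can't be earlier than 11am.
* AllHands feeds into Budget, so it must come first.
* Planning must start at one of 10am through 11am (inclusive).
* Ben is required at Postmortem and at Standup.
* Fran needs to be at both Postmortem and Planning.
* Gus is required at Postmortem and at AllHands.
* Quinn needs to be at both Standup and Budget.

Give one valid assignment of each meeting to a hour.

Roadmap in 8am; Budget in 9am; Standup in 11am; Planning in 10am; Postmortem in 9am; AllHands in 8am

Checking: AllHands(8am) before Budget(9am); Postmortem(9am) != AllHands(8am); Postmortem(9am) != Standup(11am); Standup(11am) != Budget(9am); Postmortem(9am) != Planning(10am); AllHands=8am in [8am,12pm]; Planning=10am in [10am,11am]; Standup=11am in [11am,2pm]; max 2 per hour (cap 3).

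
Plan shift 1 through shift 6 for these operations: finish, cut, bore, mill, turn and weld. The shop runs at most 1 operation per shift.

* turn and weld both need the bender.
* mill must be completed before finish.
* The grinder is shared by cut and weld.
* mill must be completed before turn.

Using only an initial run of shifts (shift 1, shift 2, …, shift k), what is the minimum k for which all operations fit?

6

The precedence chain requires at least 2 distinct shifts.
With at most 1 per shift and 6 operations, at least 6 shifts are needed.
6 works (last occupied shift: shift 6): for example finish -> shift 2, cut -> shift 4, mill -> shift 1, bore -> shift 5, turn -> shift 3, weld -> shift 6.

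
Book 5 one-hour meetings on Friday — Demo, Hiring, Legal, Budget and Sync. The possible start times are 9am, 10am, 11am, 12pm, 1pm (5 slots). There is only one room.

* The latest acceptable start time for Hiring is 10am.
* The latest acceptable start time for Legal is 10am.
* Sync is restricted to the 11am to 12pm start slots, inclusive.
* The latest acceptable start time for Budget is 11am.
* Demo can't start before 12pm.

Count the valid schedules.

Enumerating: Hiring in 9am; Demo in 1pm; Sync in 12pm; Budget in 11am; Legal in 10am | Sync -> 12pm; Budget -> 11am; Hiring -> 10am; Legal -> 9am; Demo -> 1pm.

2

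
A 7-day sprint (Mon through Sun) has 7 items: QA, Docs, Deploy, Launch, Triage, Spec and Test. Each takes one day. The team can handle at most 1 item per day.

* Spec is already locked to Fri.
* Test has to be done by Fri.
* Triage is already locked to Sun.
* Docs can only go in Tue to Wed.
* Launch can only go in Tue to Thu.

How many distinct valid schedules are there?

16

Splitting on QA: it can be Mon (4), Tue (1), Wed (1), Thu (2), Sat (8). Listing each branch's schedules as (Docs, Deploy, Launch, Triage, Spec, Test):
QA=Mon: (Tue,Sat,Wed,Sun,Fri,Thu) (Tue,Sat,Thu,Sun,Fri,Wed) (Wed,Sat,Tue,Sun,Fri,Thu) (Wed,Sat,Thu,Sun,Fri,Tue) — 4.
QA=Tue: (Wed,Sat,Thu,Sun,Fri,Mon) — 1.
QA=Wed: (Tue,Sat,Thu,Sun,Fri,Mon) — 1.
QA=Thu: (Tue,Sat,Wed,Sun,Fri,Mon) (Wed,Sat,Tue,Sun,Fri,Mon) — 2.
QA=Sat: (Tue,Mon,Wed,Sun,Fri,Thu) (Tue,Mon,Thu,Sun,Fri,Wed) (Tue,Wed,Thu,Sun,Fri,Mon) (Tue,Thu,Wed,Sun,Fri,Mon) (Wed,Mon,Tue,Sun,Fri,Thu) (Wed,Mon,Thu,Sun,Fri,Tue) (Wed,Tue,Thu,Sun,Fri,Mon) (Wed,Thu,Tue,Sun,Fri,Mon) — 8.
Summing: 4 + 1 + 1 + 2 + 8 = 16.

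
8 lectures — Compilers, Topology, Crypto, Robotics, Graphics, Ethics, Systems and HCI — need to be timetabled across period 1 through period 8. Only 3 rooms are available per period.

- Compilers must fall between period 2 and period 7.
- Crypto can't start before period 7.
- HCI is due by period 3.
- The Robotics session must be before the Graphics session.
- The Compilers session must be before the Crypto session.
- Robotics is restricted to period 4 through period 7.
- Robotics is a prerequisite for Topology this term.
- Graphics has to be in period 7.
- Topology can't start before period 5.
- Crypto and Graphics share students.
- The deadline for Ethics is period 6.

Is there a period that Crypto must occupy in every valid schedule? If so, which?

period 8

Crypto's window is period 7–period 8.
Graphics is fixed at period 7, and Crypto can't share a period with Graphics.
So Crypto must be period 8.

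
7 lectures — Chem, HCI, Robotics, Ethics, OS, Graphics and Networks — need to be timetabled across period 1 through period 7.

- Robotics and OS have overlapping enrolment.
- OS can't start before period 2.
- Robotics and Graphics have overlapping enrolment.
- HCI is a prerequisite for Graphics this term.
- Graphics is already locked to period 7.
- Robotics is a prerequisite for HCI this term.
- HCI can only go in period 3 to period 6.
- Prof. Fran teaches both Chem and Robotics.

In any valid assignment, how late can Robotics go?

period 5

Downstream work caps Robotics at period 5.
Robotics at period 5 is achievable: OS in period 2; Ethics in period 1; HCI in period 6; Robotics in period 5; Graphics in period 7; Networks in period 1; Chem in period 1.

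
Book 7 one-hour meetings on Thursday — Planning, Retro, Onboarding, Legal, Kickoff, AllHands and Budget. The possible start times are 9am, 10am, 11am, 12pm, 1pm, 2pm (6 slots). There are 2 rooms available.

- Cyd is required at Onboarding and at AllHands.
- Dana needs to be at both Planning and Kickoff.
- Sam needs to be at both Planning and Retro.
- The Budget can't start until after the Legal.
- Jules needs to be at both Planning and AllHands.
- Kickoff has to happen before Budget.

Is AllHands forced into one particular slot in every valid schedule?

AllHands can be 9am (e.g. Planning in 11am; Retro in 10am; AllHands in 9am; Kickoff in 10am; Legal in 9am; Onboarding in 12pm; Budget in 11am) or 10am (e.g. Retro -> 12pm, AllHands -> 10am, Legal -> 9am, Planning -> 11am, Onboarding -> 11am, Budget -> 10am, Kickoff -> 9am).

No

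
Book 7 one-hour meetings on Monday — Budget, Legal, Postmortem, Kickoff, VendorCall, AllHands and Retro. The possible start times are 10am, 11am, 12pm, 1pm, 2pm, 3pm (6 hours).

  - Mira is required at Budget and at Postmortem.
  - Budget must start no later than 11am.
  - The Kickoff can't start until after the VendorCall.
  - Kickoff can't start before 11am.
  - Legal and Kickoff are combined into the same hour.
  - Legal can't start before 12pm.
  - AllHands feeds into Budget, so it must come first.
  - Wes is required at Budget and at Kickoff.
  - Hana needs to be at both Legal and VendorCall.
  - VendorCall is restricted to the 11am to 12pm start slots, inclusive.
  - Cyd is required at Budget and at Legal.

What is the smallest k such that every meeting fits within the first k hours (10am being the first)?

3

The precedence chain requires at least 2 distinct hours.
Legal can't be placed before 12pm — that is hour 3 counting from 10am — so the schedule must run through at least 3 hours.
3 works (last occupied hour: 12pm): for example Postmortem=10am; VendorCall=11am; Kickoff=12pm; AllHands=10am; Legal=12pm; Retro=10am; Budget=11am.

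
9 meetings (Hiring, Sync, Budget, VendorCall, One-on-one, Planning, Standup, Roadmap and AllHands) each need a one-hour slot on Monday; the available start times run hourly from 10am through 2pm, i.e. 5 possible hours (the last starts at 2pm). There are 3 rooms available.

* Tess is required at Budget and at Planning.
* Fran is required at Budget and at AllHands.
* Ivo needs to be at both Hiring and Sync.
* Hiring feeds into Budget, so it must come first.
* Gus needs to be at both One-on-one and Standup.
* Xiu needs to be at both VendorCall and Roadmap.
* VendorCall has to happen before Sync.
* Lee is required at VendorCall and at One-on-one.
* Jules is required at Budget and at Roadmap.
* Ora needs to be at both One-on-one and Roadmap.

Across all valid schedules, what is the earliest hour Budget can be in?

11am

Precedence pushes Budget to at least 11am.
Budget at 11am is achievable: Roadmap=12pm; Sync=11am; One-on-one=11am; Hiring=10am; VendorCall=10am; Standup=12pm; AllHands=12pm; Budget=11am; Planning=10am.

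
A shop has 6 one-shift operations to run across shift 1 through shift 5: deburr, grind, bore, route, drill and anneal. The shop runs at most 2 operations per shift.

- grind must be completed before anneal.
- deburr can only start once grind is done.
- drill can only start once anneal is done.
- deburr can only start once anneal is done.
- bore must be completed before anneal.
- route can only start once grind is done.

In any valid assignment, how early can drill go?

Precedence pushes drill to at least shift 3.
drill at shift 3 is achievable: drill in shift 3, bore in shift 1, anneal in shift 2, route in shift 2, deburr in shift 3, grind in shift 1.

shift 3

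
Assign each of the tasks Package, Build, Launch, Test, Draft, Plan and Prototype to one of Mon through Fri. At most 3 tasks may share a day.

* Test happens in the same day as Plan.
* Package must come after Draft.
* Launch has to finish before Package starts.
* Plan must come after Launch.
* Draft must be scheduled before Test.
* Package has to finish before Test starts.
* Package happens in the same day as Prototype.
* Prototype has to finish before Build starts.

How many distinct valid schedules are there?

Splitting on Package: it can be Tue (9), Wed (16), Thu (9). Listing each branch's schedules as (Build, Launch, Test, Draft, Plan, Prototype):
Package=Tue: (Wed,Mon,Wed,Mon,Wed,Tue) (Wed,Mon,Thu,Mon,Thu,Tue) (Wed,Mon,Fri,Mon,Fri,Tue) (Thu,Mon,Wed,Mon,Wed,Tue) (Thu,Mon,Thu,Mon,Thu,Tue) (Thu,Mon,Fri,Mon,Fri,Tue) (Fri,Mon,Wed,Mon,Wed,Tue) (Fri,Mon,Thu,Mon,Thu,Tue) (Fri,Mon,Fri,Mon,Fri,Tue) — 9.
Package=Wed: (Thu,Mon,Thu,Mon,Thu,Wed) (Thu,Mon,Thu,Tue,Thu,Wed) (Thu,Mon,Fri,Mon,Fri,Wed) (Thu,Mon,Fri,Tue,Fri,Wed) (Thu,Tue,Thu,Mon,Thu,Wed) (Thu,Tue,Thu,Tue,Thu,Wed) (Thu,Tue,Fri,Mon,Fri,Wed) (Thu,Tue,Fri,Tue,Fri,Wed) (Fri,Mon,Thu,Mon,Thu,Wed) (Fri,Mon,Thu,Tue,Thu,Wed) (Fri,Mon,Fri,Mon,Fri,Wed) (Fri,Mon,Fri,Tue,Fri,Wed) (Fri,Tue,Thu,Mon,Thu,Wed) (Fri,Tue,Thu,Tue,Thu,Wed) (Fri,Tue,Fri,Mon,Fri,Wed) (Fri,Tue,Fri,Tue,Fri,Wed) — 16.
Package=Thu: (Fri,Mon,Fri,Mon,Fri,Thu) (Fri,Mon,Fri,Tue,Fri,Thu) (Fri,Mon,Fri,Wed,Fri,Thu) (Fri,Tue,Fri,Mon,Fri,Thu) (Fri,Tue,Fri,Tue,Fri,Thu) (Fri,Tue,Fri,Wed,Fri,Thu) (Fri,Wed,Fri,Mon,Fri,Thu) (Fri,Wed,Fri,Tue,Fri,Thu) (Fri,Wed,Fri,Wed,Fri,Thu) — 9.
Summing: 9 + 16 + 9 = 34.

34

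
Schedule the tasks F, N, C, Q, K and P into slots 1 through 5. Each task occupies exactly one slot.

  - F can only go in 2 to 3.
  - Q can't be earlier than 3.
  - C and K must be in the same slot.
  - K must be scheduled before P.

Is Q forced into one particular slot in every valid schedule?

No

Q can be 3 (e.g. K in 1; C in 1; F in 2; N in 1; P in 2; Q in 3) or 4 (e.g. F -> 2; N -> 1; K -> 1; Q -> 4; P -> 2; C -> 1).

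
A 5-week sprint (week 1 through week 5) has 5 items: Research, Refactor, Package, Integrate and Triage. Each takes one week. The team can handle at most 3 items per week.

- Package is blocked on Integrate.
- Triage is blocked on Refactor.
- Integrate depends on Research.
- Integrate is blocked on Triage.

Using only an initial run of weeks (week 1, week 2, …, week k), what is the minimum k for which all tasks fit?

4

The precedence chain requires at least 4 distinct weeks.
With at most 3 per week and 5 tasks, at least 2 weeks are needed.
4 works (last occupied week: week 4): for example Package=week 4, Refactor=week 1, Triage=week 2, Integrate=week 3, Research=week 1.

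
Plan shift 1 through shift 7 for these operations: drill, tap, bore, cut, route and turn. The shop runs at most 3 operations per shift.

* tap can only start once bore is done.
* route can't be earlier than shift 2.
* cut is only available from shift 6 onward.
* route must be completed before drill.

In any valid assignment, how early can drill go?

Precedence pushes drill to at least shift 3.
drill at shift 3 is achievable: turn in shift 1; tap in shift 2; route in shift 2; bore in shift 1; cut in shift 6; drill in shift 3.

shift 3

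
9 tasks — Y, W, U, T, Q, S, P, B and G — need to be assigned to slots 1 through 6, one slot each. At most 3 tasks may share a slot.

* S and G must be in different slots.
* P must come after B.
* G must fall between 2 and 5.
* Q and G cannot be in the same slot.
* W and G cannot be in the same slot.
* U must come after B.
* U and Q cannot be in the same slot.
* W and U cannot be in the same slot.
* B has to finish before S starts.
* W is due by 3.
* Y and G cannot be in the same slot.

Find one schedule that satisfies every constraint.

B in 1; W in 1; S in 3; Q in 3; Y in 1; T in 3; P in 2; U in 2; G in 2

Checking: B(1) before S(3); B(1) before U(2); B(1) before P(2); U(2) != Q(3); W(1) != U(2); Q(3) != G(2); Y(1) != G(2); W(1) != G(2); S(3) != G(2); G=2 in [2,5]; W=1 in [1,3]; max 3 per slot (cap 3).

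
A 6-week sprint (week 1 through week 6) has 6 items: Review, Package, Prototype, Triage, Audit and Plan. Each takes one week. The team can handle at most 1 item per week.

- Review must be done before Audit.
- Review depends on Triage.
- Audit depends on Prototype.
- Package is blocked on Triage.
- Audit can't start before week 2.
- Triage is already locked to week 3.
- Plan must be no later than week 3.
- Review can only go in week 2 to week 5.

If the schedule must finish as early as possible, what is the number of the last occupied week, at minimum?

6

The precedence chain requires at least 3 distinct weeks.
With at most 1 per week and 6 work items, at least 6 weeks are needed.
Propagating the time windows through the other constraints, Audit can't land before week 5, so the schedule must run through at least week 5.
6 works (last occupied week: week 6): for example Plan in week 1; Prototype in week 2; Review in week 4; Package in week 6; Audit in week 5; Triage in week 3.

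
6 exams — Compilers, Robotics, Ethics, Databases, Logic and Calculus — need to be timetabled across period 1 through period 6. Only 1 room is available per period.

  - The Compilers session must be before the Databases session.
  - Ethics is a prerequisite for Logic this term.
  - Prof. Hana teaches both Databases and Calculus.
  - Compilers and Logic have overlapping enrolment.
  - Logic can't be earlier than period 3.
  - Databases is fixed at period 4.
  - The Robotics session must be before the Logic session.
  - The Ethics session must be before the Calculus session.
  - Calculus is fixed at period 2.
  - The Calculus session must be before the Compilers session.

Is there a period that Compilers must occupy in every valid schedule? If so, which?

Calculus is fixed at period 2 and must come before Compilers, so Compilers is at least period 3.
Databases is fixed at period 4 and must come after Compilers, so Compilers is at most period 3.
So Compilers must be period 3.

period 3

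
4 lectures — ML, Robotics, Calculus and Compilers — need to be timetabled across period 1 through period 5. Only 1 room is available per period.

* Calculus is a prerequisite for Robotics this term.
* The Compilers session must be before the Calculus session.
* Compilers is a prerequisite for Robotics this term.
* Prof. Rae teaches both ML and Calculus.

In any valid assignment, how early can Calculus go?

period 2

Precedence pushes Calculus to at least period 2; downstream work caps Calculus at period 4.
Calculus at period 2 is achievable: ML in period 4; Compilers in period 1; Calculus in period 2; Robotics in period 3.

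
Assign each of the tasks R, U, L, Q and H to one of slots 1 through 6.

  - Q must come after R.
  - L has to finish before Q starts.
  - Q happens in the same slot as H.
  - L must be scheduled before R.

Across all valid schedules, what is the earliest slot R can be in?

Precedence pushes R to at least 2; downstream work caps R at 5.
R at 2 is achievable: H=3; R=2; Q=3; U=1; L=1.

2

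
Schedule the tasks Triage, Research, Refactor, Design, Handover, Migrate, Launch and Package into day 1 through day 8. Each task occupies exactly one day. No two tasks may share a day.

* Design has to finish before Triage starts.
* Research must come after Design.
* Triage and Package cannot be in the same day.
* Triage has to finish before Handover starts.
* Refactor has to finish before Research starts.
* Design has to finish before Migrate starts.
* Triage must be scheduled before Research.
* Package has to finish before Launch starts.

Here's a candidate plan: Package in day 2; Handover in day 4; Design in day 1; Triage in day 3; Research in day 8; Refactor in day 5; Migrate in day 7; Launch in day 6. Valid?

Package has to finish before Launch starts — holds.
Refactor has to finish before Research starts — holds.
Triage must be scheduled before Research — holds.
Research must come after Design — holds.
No two tasks may share a day — holds.
Design has to finish before Migrate starts — holds.
Triage has to finish before Handover starts — holds.
Design has to finish before Triage starts — holds.
Triage and Package cannot be in the same day — holds.

Yes, all constraints hold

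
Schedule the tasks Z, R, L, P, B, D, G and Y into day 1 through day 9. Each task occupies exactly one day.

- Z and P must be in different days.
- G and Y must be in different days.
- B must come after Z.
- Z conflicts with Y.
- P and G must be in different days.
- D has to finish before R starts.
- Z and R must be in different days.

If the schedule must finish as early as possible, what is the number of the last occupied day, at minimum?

day 2

The precedence chain requires at least 2 distinct days.
2 works (last occupied day: day 2): for example D -> day 1, G -> day 1, P -> day 2, Y -> day 2, B -> day 2, L -> day 1, Z -> day 1, R -> day 2.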